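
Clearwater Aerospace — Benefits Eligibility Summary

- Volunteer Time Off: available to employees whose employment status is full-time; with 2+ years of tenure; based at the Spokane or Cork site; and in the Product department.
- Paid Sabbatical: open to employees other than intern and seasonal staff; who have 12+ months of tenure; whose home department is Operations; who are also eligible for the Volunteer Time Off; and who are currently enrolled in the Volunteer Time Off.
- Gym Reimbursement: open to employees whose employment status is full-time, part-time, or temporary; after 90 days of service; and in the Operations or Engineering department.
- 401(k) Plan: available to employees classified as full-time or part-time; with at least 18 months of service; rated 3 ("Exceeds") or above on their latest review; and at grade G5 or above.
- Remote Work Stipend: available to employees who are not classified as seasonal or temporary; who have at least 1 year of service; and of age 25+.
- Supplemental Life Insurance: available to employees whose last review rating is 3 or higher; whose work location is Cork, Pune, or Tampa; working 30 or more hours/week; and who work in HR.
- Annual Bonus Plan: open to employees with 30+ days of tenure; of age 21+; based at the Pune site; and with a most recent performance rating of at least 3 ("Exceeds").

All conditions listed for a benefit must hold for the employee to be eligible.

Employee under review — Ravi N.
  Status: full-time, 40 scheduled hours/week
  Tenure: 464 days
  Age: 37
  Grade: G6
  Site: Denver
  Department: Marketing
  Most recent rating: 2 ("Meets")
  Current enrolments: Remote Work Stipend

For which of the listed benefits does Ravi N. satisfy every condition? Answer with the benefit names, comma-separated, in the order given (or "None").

Remote Work Stipend

Volunteer Time Off — status full-time ✓; service 464 days < 2 years (≈730 days) ✗ → not eligible.
Paid Sabbatical — status full-time ✓ (not excluded); service 464 days ≥ 12 months (≈360 days) ✓; dept Marketing ✗ → not eligible.
Gym Reimbursement — status full-time ✓; service 464 days ≥ 90 days ✓; dept Marketing ✗ → not eligible.
401(k) Plan — status full-time ✓; service 464 days < 18 months (≈540 days) ✗ → not eligible.
Remote Work Stipend — status full-time ✓ (not excluded); service 464 days ≥ 1 year (≈365 days) ✓; age 37 ≥ 25 ✓ → eligible.
Supplemental Life Insurance — rating 2 < 3 ✗ → not eligible.
Annual Bonus Plan — service 464 days ≥ 30 days ✓; age 37 ≥ 21 ✓; site Denver ✗ (not Pune) → not eligible.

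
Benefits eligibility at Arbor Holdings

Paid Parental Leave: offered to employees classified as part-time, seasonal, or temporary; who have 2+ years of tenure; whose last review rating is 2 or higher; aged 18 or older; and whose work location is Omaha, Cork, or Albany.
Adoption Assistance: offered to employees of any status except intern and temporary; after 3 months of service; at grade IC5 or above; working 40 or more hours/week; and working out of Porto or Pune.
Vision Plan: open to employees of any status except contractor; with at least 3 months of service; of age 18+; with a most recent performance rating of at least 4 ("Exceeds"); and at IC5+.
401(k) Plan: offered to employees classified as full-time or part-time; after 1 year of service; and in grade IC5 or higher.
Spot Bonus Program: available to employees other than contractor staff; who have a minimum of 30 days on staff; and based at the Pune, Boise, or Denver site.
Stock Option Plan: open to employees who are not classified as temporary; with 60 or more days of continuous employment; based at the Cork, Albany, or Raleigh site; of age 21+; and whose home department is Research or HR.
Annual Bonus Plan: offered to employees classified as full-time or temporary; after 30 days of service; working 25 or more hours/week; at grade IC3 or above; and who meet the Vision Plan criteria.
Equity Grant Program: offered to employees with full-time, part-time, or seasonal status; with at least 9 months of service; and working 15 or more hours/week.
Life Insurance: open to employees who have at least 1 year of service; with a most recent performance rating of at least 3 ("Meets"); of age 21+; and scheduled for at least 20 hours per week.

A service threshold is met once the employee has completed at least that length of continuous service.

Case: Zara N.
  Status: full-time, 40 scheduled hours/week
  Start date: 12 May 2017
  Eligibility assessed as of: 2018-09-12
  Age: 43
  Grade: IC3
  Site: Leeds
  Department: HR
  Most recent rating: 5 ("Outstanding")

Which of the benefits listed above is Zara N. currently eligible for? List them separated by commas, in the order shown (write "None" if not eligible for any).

Service from 12 May 2017 to 2018-09-12: 488 days.
Paid Parental Leave — status full-time ✗ (requires part-time, seasonal, or temporary) → not eligible.
Adoption Assistance — status full-time ✓ (not excluded); service 488 days ≥ 3 months (≈90 days) ✓; grade IC3 < IC5 ✗ → not eligible.
Vision Plan — status full-time ✓ (not excluded); service 488 days ≥ 3 months (≈90 days) ✓; age 43 ≥ 18 ✓; rating 5 ≥ 4 ✓; grade IC3 < IC5 ✗ → not eligible.
401(k) Plan — status full-time ✓; service 488 days ≥ 1 year (≈365 days) ✓; grade IC3 < IC5 ✗ → not eligible.
Spot Bonus Program — status full-time ✓ (not excluded); service 488 days ≥ 30 days ✓; site Leeds ✗ (not Pune, Boise, or Denver) → not eligible.
Stock Option Plan — status full-time ✓ (not excluded); service 488 days ≥ 60 days ✓; site Leeds ✗ (not Cork, Albany, or Raleigh) → not eligible.
Annual Bonus Plan — status full-time ✓; service 488 days ≥ 30 days ✓; 40 hrs/wk ≥ 25 ✓; grade IC3 ≥ IC3 ✓; not eligible for Vision Plan ✗ → not eligible.
Equity Grant Program — status full-time ✓; service 488 days ≥ 9 months (≈270 days) ✓; 40 hrs/wk ≥ 15 ✓ → eligible.
Life Insurance — service 488 days ≥ 1 year (≈365 days) ✓; rating 5 ≥ 3 ✓; age 43 ≥ 21 ✓; 40 hrs/wk ≥ 20 ✓ → eligible.

Equity Grant Program, Life Insurance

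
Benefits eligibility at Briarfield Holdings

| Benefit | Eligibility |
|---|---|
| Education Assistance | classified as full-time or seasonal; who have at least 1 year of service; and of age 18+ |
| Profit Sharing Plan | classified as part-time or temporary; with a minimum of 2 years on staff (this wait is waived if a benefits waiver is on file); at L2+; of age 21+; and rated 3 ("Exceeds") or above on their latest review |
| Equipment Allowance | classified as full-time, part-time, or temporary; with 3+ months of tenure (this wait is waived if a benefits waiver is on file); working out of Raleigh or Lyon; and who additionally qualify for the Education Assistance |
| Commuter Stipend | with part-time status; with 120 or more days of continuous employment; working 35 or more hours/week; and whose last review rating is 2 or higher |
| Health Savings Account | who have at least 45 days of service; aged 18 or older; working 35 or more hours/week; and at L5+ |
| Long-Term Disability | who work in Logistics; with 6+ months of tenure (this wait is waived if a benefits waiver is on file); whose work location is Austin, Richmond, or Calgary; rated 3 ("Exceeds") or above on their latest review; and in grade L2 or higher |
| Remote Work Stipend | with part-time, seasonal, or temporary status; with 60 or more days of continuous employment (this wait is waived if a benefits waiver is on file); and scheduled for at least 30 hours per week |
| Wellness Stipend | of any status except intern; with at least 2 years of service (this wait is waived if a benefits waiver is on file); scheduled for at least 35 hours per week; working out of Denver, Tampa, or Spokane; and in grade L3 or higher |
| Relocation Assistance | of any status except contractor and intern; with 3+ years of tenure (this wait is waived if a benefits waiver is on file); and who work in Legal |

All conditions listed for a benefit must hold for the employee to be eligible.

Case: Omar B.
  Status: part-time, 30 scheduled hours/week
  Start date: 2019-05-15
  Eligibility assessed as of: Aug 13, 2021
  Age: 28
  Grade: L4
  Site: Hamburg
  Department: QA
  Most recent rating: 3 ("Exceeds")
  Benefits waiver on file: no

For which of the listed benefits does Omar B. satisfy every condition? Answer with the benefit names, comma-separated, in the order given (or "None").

Service from 2019-05-15 to Aug 13, 2021: 821 days.
Education Assistance — status part-time ✗ (requires full-time or seasonal) → not eligible.
Profit Sharing Plan — status part-time ✓; no waiver, service 821 days ≥ 2 years (≈730 days) ✓; grade L4 ≥ L2 ✓; age 28 ≥ 21 ✓; rating 3 ≥ 3 ✓ → eligible.
Equipment Allowance — status part-time ✓; no waiver, service 821 days ≥ 3 months (≈90 days) ✓; site Hamburg ✗ (not Raleigh or Lyon) → not eligible.
Commuter Stipend — status part-time ✓; service 821 days ≥ 120 days ✓; 30 hrs/wk < 35 ✗ → not eligible.
Health Savings Account — service 821 days ≥ 45 days ✓; age 28 ≥ 18 ✓; 30 hrs/wk < 35 ✗ → not eligible.
Long-Term Disability — dept QA ✗ → not eligible.
Remote Work Stipend — status part-time ✓; no waiver, service 821 days ≥ 60 days ✓; 30 hrs/wk ≥ 30 ✓ → eligible.
Wellness Stipend — status part-time ✓ (not excluded); no waiver, service 821 days ≥ 2 years (≈730 days) ✓; 30 hrs/wk < 35 ✗ → not eligible.
Relocation Assistance — status part-time ✓ (not excluded); no waiver, service 821 days < 3 years (≈1095 days) ✗ → not eligible.

Profit Sharing Plan, Remote Work Stipend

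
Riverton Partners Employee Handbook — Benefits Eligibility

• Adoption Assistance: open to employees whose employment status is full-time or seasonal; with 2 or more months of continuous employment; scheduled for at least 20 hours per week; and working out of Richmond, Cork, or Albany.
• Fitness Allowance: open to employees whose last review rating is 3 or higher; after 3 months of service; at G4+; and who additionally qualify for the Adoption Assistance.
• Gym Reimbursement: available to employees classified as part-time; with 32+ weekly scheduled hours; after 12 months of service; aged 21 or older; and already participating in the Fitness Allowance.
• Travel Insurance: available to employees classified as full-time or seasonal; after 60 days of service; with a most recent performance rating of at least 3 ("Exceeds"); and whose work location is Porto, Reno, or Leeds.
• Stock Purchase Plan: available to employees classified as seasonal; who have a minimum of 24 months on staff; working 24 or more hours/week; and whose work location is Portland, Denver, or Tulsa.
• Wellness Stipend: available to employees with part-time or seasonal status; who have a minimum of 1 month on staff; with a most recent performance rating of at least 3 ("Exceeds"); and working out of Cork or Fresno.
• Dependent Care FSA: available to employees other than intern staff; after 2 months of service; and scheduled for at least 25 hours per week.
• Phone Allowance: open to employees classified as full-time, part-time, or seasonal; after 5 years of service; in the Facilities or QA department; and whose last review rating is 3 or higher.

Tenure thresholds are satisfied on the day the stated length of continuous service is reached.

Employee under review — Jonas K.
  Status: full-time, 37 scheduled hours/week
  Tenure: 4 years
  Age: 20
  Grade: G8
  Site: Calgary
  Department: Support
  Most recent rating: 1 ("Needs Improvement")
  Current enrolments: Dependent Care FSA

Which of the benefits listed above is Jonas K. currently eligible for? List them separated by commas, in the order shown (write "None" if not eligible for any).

Dependent Care FSA

Adoption Assistance — status full-time ✓; service 4 years ≥ 2 months (≈60 days) ✓; 37 hrs/wk ≥ 20 ✓; site Calgary ✗ (not Richmond, Cork, or Albany) → not eligible.
Fitness Allowance — rating 1 < 3 ✗ → not eligible.
Gym Reimbursement — status full-time ✗ (requires part-time) → not eligible.
Travel Insurance — status full-time ✓; service 4 years ≥ 60 days ✓; rating 1 < 3 ✗ → not eligible.
Stock Purchase Plan — status full-time ✗ (requires seasonal) → not eligible.
Wellness Stipend — status full-time ✗ (requires part-time or seasonal) → not eligible.
Dependent Care FSA — status full-time ✓ (not excluded); service 4 years ≥ 2 months (≈60 days) ✓; 37 hrs/wk ≥ 25 ✓ → eligible.
Phone Allowance — status full-time ✓; service 4 years < 5 years ✗ → not eligible.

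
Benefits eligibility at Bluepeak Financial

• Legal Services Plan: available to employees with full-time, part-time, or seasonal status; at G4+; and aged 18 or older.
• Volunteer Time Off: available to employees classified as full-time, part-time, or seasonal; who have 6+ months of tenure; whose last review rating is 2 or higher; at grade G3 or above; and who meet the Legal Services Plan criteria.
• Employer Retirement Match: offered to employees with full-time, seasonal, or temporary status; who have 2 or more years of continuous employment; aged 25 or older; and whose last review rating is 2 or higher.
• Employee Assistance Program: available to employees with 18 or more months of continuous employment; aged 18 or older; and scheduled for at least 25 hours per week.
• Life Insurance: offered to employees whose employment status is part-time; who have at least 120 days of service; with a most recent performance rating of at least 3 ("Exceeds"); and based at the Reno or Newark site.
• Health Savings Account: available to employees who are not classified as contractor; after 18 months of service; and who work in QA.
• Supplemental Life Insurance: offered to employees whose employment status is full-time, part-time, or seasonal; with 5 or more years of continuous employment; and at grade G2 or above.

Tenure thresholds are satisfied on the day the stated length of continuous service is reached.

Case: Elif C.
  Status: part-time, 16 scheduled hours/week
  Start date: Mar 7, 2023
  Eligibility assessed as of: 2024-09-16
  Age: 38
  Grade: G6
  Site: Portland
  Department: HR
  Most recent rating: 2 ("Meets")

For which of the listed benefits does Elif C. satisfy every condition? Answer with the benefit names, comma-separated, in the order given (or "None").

Service from Mar 7, 2023 to 2024-09-16: 559 days.
Legal Services Plan — status part-time ✓; grade G6 ≥ G4 ✓; age 38 ≥ 18 ✓ → eligible.
Volunteer Time Off — status part-time ✓; service 559 days ≥ 6 months (≈180 days) ✓; rating 2 ≥ 2 ✓; grade G6 ≥ G3 ✓; eligible for Legal Services Plan ✓ → eligible.
Employer Retirement Match — status part-time ✗ (requires full-time, seasonal, or temporary) → not eligible.
Employee Assistance Program — service 559 days ≥ 18 months (≈540 days) ✓; age 38 ≥ 18 ✓; 16 hrs/wk < 25 ✗ → not eligible.
Life Insurance — status part-time ✓; service 559 days ≥ 120 days ✓; rating 2 < 3 ✗ → not eligible.
Health Savings Account — status part-time ✓ (not excluded); service 559 days ≥ 18 months (≈540 days) ✓; dept HR ✗ → not eligible.
Supplemental Life Insurance — status part-time ✓; service 559 days < 5 years (≈1825 days) ✗ → not eligible.

Legal Services Plan, Volunteer Time Off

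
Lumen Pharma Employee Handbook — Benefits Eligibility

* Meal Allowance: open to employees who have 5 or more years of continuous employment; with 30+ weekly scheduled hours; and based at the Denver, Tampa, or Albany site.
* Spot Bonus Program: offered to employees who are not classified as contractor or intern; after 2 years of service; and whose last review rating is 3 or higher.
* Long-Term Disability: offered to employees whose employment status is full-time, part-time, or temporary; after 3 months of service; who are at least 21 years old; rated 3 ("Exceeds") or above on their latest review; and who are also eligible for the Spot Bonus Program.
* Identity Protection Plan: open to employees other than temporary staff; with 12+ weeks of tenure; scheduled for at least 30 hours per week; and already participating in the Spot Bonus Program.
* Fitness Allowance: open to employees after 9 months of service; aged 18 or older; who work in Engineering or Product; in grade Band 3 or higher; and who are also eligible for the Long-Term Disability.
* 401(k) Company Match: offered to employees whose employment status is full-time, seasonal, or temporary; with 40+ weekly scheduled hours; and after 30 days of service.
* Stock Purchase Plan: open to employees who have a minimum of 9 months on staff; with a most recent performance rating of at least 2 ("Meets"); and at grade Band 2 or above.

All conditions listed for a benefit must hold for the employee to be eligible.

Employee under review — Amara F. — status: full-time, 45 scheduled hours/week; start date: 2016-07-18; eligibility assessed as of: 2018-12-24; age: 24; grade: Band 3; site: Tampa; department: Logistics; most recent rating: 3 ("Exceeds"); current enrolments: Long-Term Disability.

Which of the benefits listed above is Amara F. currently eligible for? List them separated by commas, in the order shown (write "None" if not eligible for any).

Service from 2016-07-18 to 2018-12-24: 889 days.
Meal Allowance — service 889 days < 5 years (≈1825 days) ✗ → not eligible.
Spot Bonus Program — status full-time ✓ (not excluded); service 889 days ≥ 2 years (≈730 days) ✓; rating 3 ≥ 3 ✓ → eligible.
Long-Term Disability — status full-time ✓; service 889 days ≥ 3 months (≈90 days) ✓; age 24 ≥ 21 ✓; rating 3 ≥ 3 ✓; eligible for Spot Bonus Program ✓ → eligible.
Identity Protection Plan — status full-time ✓ (not excluded); service 889 days ≥ 12 weeks (≈84 days) ✓; 45 hrs/wk ≥ 30 ✓; not enrolled in Spot Bonus Program ✗ → not eligible.
Fitness Allowance — service 889 days ≥ 9 months (≈270 days) ✓; age 24 ≥ 18 ✓; dept Logistics ✗ → not eligible.
401(k) Company Match — status full-time ✓; 45 hrs/wk ≥ 40 ✓; service 889 days ≥ 30 days ✓ → eligible.
Stock Purchase Plan — service 889 days ≥ 9 months (≈270 days) ✓; rating 3 ≥ 2 ✓; grade Band 3 ≥ Band 2 ✓ → eligible.

Spot Bonus Program, Long-Term Disability, 401(k) Company Match, Stock Purchase Plan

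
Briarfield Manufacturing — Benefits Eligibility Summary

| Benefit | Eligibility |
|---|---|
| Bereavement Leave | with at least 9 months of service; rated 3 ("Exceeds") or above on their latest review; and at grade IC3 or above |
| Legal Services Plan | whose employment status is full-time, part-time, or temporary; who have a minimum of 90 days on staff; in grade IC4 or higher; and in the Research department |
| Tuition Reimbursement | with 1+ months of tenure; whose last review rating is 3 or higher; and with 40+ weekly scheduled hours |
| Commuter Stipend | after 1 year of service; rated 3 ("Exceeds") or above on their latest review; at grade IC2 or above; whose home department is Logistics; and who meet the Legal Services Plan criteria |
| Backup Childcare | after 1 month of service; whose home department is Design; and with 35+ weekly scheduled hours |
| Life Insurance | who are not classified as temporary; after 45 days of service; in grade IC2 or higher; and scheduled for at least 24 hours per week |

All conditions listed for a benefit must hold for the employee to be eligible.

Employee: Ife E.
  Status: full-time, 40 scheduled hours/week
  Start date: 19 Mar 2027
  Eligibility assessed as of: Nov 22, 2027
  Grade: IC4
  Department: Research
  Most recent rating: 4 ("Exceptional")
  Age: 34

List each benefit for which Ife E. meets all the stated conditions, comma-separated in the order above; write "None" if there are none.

Service from 19 Mar 2027 to Nov 22, 2027: 248 days.
Bereavement Leave — service 248 days < 9 months (≈270 days) ✗ → not eligible.
Legal Services Plan — status full-time ✓; service 248 days ≥ 90 days ✓; grade IC4 ≥ IC4 ✓; dept Research ✓ → eligible.
Tuition Reimbursement — service 248 days ≥ 1 month (≈30 days) ✓; rating 4 ≥ 3 ✓; 40 hrs/wk ≥ 40 ✓ → eligible.
Commuter Stipend — service 248 days < 1 year (≈365 days) ✗ → not eligible.
Backup Childcare — service 248 days ≥ 1 month (≈30 days) ✓; dept Research ✗ → not eligible.
Life Insurance — status full-time ✓ (not excluded); service 248 days ≥ 45 days ✓; grade IC4 ≥ IC2 ✓; 40 hrs/wk ≥ 24 ✓ → eligible.

Legal Services Plan, Tuition Reimbursement, Life Insurance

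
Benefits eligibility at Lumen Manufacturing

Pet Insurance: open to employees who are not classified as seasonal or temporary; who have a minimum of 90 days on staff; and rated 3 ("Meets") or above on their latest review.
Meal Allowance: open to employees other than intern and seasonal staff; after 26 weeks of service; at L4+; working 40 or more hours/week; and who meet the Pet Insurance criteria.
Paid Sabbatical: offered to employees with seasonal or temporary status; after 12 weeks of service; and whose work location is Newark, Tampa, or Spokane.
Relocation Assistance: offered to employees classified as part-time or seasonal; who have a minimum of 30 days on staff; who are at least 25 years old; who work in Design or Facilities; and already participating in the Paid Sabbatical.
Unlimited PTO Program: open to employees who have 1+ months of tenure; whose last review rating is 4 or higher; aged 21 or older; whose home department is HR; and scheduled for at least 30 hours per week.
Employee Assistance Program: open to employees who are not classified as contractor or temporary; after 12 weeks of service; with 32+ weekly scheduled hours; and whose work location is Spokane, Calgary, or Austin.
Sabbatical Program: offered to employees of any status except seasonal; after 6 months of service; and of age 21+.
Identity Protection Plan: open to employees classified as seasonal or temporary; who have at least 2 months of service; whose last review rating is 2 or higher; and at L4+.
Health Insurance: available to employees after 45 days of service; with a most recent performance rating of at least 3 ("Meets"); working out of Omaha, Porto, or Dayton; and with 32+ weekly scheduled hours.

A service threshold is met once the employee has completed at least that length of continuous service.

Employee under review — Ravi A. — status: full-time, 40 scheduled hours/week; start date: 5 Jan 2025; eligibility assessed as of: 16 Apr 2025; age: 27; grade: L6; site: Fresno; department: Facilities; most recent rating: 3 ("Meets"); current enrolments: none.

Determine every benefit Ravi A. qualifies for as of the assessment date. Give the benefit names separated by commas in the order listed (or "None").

Pet Insurance

Service from 5 Jan 2025 to 16 Apr 2025: 101 days.
Pet Insurance — status full-time ✓ (not excluded); service 101 days ≥ 90 days ✓; rating 3 ≥ 3 ✓ → eligible.
Meal Allowance — status full-time ✓ (not excluded); service 101 days < 26 weeks (≈182 days) ✗ → not eligible.
Paid Sabbatical — status full-time ✗ (requires seasonal or temporary) → not eligible.
Relocation Assistance — status full-time ✗ (requires part-time or seasonal) → not eligible.
Unlimited PTO Program — service 101 days ≥ 1 month (≈30 days) ✓; rating 3 < 4 ✗ → not eligible.
Employee Assistance Program — status full-time ✓ (not excluded); service 101 days ≥ 12 weeks (≈84 days) ✓; 40 hrs/wk ≥ 32 ✓; site Fresno ✗ (not Spokane, Calgary, or Austin) → not eligible.
Sabbatical Program — status full-time ✓ (not excluded); service 101 days < 6 months (≈180 days) ✗ → not eligible.
Identity Protection Plan — status full-time ✗ (requires seasonal or temporary) → not eligible.
Health Insurance — service 101 days ≥ 45 days ✓; rating 3 ≥ 3 ✓; site Fresno ✗ (not Omaha, Porto, or Dayton) → not eligible.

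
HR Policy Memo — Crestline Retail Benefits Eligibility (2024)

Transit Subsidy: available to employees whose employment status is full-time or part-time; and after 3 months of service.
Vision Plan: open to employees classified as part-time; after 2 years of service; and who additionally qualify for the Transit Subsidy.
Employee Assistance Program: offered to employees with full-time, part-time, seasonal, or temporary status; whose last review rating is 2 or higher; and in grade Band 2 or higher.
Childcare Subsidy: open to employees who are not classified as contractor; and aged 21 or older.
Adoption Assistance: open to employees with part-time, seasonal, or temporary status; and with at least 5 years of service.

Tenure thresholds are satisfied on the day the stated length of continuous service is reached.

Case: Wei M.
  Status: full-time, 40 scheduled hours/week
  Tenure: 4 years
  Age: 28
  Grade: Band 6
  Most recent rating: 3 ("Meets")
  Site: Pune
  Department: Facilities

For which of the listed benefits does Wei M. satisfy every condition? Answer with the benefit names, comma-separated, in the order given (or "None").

Transit Subsidy, Employee Assistance Program, Childcare Subsidy

Transit Subsidy — status full-time ✓; service 4 years ≥ 3 months (≈90 days) ✓ → eligible.
Vision Plan — status full-time ✗ (requires part-time) → not eligible.
Employee Assistance Program — status full-time ✓; rating 3 ≥ 2 ✓; grade Band 6 ≥ Band 2 ✓ → eligible.
Childcare Subsidy — status full-time ✓ (not excluded); age 28 ≥ 21 ✓ → eligible.
Adoption Assistance — status full-time ✗ (requires part-time, seasonal, or temporary) → not eligible.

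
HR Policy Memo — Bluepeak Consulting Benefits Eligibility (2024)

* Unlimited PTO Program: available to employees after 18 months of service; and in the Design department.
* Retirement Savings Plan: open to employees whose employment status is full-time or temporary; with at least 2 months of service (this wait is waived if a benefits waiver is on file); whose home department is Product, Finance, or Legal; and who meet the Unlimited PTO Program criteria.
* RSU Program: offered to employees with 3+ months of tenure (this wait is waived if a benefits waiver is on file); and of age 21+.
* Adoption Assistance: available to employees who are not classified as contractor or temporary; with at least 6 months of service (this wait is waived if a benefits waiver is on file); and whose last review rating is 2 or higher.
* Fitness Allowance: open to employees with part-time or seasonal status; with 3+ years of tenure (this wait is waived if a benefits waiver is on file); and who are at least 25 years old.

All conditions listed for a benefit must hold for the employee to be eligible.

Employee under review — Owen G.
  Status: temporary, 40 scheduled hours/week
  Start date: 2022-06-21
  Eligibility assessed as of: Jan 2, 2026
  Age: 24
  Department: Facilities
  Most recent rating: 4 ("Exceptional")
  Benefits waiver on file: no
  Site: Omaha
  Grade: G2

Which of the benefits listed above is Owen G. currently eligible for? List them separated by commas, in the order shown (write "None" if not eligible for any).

Service from 2022-06-21 to Jan 2, 2026: 1291 days.
Unlimited PTO Program — service 1291 days ≥ 18 months (≈540 days) ✓; dept Facilities ✗ → not eligible.
Retirement Savings Plan — status temporary ✓; no waiver, service 1291 days ≥ 2 months (≈60 days) ✓; dept Facilities ✗ → not eligible.
RSU Program — no waiver, service 1291 days ≥ 3 months (≈90 days) ✓; age 24 ≥ 21 ✓ → eligible.
Adoption Assistance — status temporary ✗ (excluded) → not eligible.
Fitness Allowance — status temporary ✗ (requires part-time or seasonal) → not eligible.

RSU Program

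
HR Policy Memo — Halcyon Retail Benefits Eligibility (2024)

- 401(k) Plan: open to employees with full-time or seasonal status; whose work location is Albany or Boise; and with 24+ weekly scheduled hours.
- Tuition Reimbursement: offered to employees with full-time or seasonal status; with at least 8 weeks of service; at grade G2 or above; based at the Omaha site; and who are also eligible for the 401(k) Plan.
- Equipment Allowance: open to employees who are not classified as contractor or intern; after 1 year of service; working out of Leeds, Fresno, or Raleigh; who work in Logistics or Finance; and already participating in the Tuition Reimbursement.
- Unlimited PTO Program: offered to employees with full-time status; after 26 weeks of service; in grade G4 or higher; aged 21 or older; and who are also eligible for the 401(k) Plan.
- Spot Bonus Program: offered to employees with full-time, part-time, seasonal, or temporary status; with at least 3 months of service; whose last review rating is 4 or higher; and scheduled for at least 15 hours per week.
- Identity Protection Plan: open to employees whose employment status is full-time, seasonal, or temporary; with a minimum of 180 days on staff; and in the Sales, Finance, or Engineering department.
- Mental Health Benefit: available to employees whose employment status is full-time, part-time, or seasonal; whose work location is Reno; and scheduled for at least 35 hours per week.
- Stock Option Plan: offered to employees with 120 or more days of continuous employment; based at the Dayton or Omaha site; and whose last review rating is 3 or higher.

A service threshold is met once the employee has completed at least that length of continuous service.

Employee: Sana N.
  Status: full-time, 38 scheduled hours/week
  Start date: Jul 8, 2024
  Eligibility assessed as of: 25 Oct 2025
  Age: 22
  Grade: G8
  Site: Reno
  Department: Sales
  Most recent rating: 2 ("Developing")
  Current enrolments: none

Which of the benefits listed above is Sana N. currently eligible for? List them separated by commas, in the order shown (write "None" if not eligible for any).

Identity Protection Plan, Mental Health Benefit

Service from Jul 8, 2024 to 25 Oct 2025: 474 days.
401(k) Plan — status full-time ✓; site Reno ✗ (not Albany or Boise) → not eligible.
Tuition Reimbursement — status full-time ✓; service 474 days ≥ 8 weeks (≈56 days) ✓; grade G8 ≥ G2 ✓; site Reno ✗ (not Omaha) → not eligible.
Equipment Allowance — status full-time ✓ (not excluded); service 474 days ≥ 1 year (≈365 days) ✓; site Reno ✗ (not Leeds, Fresno, or Raleigh) → not eligible.
Unlimited PTO Program — status full-time ✓; service 474 days ≥ 26 weeks (≈182 days) ✓; grade G8 ≥ G4 ✓; age 22 ≥ 21 ✓; not eligible for 401(k) Plan ✗ → not eligible.
Spot Bonus Program — status full-time ✓; service 474 days ≥ 3 months (≈90 days) ✓; rating 2 < 4 ✗ → not eligible.
Identity Protection Plan — status full-time ✓; service 474 days ≥ 180 days ✓; dept Sales ✓ → eligible.
Mental Health Benefit — status full-time ✓; site Reno ✓; 38 hrs/wk ≥ 35 ✓ → eligible.
Stock Option Plan — service 474 days ≥ 120 days ✓; site Reno ✗ (not Dayton or Omaha) → not eligible.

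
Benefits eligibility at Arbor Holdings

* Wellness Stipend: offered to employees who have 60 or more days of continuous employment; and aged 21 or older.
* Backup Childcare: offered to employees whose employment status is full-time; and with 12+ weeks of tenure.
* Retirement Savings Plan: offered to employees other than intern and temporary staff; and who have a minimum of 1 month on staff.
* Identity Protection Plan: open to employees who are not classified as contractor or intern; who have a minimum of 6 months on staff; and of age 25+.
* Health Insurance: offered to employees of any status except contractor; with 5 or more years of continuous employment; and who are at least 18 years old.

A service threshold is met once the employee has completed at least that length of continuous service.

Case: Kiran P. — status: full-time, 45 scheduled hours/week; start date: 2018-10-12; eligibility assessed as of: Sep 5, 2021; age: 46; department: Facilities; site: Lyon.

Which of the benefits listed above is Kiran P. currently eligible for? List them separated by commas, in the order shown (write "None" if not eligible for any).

Wellness Stipend, Backup Childcare, Retirement Savings Plan, Identity Protection Plan

Service from 2018-10-12 to Sep 5, 2021: 1059 days.
Wellness Stipend — service 1059 days ≥ 60 days ✓; age 46 ≥ 21 ✓ → eligible.
Backup Childcare — status full-time ✓; service 1059 days ≥ 12 weeks (≈84 days) ✓ → eligible.
Retirement Savings Plan — status full-time ✓ (not excluded); service 1059 days ≥ 1 month (≈30 days) ✓ → eligible.
Identity Protection Plan — status full-time ✓ (not excluded); service 1059 days ≥ 6 months (≈180 days) ✓; age 46 ≥ 25 ✓ → eligible.
Health Insurance — status full-time ✓ (not excluded); service 1059 days < 5 years (≈1825 days) ✗ → not eligible.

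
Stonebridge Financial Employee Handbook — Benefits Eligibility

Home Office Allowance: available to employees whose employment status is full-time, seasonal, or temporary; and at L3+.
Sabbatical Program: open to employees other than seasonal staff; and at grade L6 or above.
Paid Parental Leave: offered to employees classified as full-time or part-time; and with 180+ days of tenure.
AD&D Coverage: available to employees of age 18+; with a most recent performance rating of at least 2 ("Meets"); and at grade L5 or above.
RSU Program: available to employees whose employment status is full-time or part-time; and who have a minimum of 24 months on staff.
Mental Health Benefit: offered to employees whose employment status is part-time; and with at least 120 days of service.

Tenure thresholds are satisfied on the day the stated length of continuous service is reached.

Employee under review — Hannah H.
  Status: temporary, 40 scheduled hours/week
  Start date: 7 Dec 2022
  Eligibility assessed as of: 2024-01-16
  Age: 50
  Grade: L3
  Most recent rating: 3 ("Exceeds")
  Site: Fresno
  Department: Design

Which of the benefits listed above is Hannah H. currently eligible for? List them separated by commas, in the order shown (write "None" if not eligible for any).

Service from 7 Dec 2022 to 2024-01-16: 405 days.
Home Office Allowance — status temporary ✓; grade L3 ≥ L3 ✓ → eligible.
Sabbatical Program — status temporary ✓ (not excluded); grade L3 < L6 ✗ → not eligible.
Paid Parental Leave — status temporary ✗ (requires full-time or part-time) → not eligible.
AD&D Coverage — age 50 ≥ 18 ✓; rating 3 ≥ 2 ✓; grade L3 < L5 ✗ → not eligible.
RSU Program — status temporary ✗ (requires full-time or part-time) → not eligible.
Mental Health Benefit — status temporary ✗ (requires part-time) → not eligible.

Home Office Allowance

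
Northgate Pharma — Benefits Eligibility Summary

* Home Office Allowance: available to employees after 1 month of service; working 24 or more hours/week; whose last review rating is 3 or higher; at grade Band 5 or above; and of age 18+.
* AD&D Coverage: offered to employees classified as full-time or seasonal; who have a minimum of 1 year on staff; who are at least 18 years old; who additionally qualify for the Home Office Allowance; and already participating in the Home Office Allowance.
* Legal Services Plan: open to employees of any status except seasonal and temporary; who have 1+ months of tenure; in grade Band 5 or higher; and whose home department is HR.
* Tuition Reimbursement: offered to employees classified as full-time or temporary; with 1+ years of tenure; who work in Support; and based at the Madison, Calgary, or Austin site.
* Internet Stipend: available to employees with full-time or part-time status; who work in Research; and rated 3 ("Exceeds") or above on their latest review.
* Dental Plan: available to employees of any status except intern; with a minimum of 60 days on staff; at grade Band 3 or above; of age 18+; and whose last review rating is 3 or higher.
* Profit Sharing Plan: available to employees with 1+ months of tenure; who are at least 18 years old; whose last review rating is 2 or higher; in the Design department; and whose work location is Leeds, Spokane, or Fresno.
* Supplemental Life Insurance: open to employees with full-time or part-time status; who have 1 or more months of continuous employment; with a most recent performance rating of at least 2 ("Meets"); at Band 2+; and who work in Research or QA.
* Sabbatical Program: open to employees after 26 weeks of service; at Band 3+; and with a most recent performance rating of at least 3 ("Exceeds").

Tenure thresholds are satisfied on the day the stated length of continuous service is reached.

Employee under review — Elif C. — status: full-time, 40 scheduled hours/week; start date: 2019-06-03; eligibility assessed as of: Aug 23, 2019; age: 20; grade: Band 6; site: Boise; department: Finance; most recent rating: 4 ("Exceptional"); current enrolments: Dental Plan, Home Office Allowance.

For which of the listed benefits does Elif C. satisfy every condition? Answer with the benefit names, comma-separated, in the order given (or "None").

Home Office Allowance, Dental Plan

Service from 2019-06-03 to Aug 23, 2019: 81 days.
Home Office Allowance — service 81 days ≥ 1 month (≈30 days) ✓; 40 hrs/wk ≥ 24 ✓; rating 4 ≥ 3 ✓; grade Band 6 ≥ Band 5 ✓; age 20 ≥ 18 ✓ → eligible.
AD&D Coverage — status full-time ✓; service 81 days < 1 year (≈365 days) ✗ → not eligible.
Legal Services Plan — status full-time ✓ (not excluded); service 81 days ≥ 1 month (≈30 days) ✓; grade Band 6 ≥ Band 5 ✓; dept Finance ✗ → not eligible.
Tuition Reimbursement — status full-time ✓; service 81 days < 1 year (≈365 days) ✗ → not eligible.
Internet Stipend — status full-time ✓; dept Finance ✗ → not eligible.
Dental Plan — status full-time ✓ (not excluded); service 81 days ≥ 60 days ✓; grade Band 6 ≥ Band 3 ✓; age 20 ≥ 18 ✓; rating 4 ≥ 3 ✓ → eligible.
Profit Sharing Plan — service 81 days ≥ 1 month (≈30 days) ✓; age 20 ≥ 18 ✓; rating 4 ≥ 2 ✓; dept Finance ✗ → not eligible.
Supplemental Life Insurance — status full-time ✓; service 81 days ≥ 1 month (≈30 days) ✓; rating 4 ≥ 2 ✓; grade Band 6 ≥ Band 2 ✓; dept Finance ✗ → not eligible.
Sabbatical Program — service 81 days < 26 weeks (≈182 days) ✗ → not eligible.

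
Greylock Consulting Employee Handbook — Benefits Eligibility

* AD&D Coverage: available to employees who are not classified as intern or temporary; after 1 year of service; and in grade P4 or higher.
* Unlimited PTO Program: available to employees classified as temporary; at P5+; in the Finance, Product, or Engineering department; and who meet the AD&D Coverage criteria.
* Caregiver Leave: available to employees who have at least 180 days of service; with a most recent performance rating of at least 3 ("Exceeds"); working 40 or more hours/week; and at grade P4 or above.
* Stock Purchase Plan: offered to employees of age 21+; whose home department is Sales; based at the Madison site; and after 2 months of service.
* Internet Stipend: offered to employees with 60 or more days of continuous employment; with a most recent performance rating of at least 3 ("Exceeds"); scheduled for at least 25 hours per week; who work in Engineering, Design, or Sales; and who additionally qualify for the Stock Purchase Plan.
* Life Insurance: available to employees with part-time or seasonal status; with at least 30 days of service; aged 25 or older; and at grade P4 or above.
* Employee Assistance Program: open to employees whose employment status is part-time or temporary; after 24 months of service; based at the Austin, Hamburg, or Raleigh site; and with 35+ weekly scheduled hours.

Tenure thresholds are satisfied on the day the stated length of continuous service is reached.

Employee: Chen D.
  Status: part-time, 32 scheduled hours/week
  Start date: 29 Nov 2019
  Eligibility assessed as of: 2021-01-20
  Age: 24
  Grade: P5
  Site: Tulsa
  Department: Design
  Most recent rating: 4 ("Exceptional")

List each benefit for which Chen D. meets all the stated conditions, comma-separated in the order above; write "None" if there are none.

Service from 29 Nov 2019 to 2021-01-20: 418 days.
AD&D Coverage — status part-time ✓ (not excluded); service 418 days ≥ 1 year (≈365 days) ✓; grade P5 ≥ P4 ✓ → eligible.
Unlimited PTO Program — status part-time ✗ (requires temporary) → not eligible.
Caregiver Leave — service 418 days ≥ 180 days ✓; rating 4 ≥ 3 ✓; 32 hrs/wk < 40 ✗ → not eligible.
Stock Purchase Plan — age 24 ≥ 21 ✓; dept Design ✗ → not eligible.
Internet Stipend — service 418 days ≥ 60 days ✓; rating 4 ≥ 3 ✓; 32 hrs/wk ≥ 25 ✓; dept Design ✓; not eligible for Stock Purchase Plan ✗ → not eligible.
Life Insurance — status part-time ✓; service 418 days ≥ 30 days ✓; age 24 < 25 ✗ → not eligible.
Employee Assistance Program — status part-time ✓; service 418 days < 24 months (≈720 days) ✗ → not eligible.

AD&D Coverage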